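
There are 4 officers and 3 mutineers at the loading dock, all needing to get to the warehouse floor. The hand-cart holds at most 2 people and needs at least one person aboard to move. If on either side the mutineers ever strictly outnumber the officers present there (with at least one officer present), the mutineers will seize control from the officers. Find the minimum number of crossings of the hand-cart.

11

Counting alone: each trip to the warehouse floor takes at most 2 across and each return brings at least 1 back, so after t trips out (and t−1 returns) at most 2t − (t−1) of the 7 are across; that first reaches 7 at t = 6, so at least 11 crossings are needed.
The plan below uses exactly 11 crossings, so it is optimal:
1. 2 mutineers → the warehouse floor.  (the loading dock: 4O 1M; the warehouse floor: 0O 2M)
2. 1 mutineer ← the loading dock.  (the loading dock: 4O 2M; the warehouse floor: 0O 1M)
3. 2 mutineers → the warehouse floor.  (the loading dock: 4O 0M; the warehouse floor: 0O 3M)
4. 1 mutineer ← the loading dock.  (the loading dock: 4O 1M; the warehouse floor: 0O 2M)
5. 2 officers → the warehouse floor.  (the loading dock: 2O 1M; the warehouse floor: 2O 2M)
6. 1 mutineer ← the loading dock.  (the loading dock: 2O 2M; the warehouse floor: 2O 1M)
7. 1 officer and 1 mutineer → the warehouse floor.  (the loading dock: 1O 1M; the warehouse floor: 3O 2M)
8. 1 officer ← the loading dock.  (the loading dock: 2O 1M; the warehouse floor: 2O 2M)
9. 1 officer and 1 mutineer → the warehouse floor.  (the loading dock: 1O 0M; the warehouse floor: 3O 3M)
10. 1 mutineer ← the loading dock.  (the loading dock: 1O 1M; the warehouse floor: 3O 2M)
11. 1 officer and 1 mutineer → the warehouse floor.  (the loading dock: 0O 0M; the warehouse floor: 4O 3M)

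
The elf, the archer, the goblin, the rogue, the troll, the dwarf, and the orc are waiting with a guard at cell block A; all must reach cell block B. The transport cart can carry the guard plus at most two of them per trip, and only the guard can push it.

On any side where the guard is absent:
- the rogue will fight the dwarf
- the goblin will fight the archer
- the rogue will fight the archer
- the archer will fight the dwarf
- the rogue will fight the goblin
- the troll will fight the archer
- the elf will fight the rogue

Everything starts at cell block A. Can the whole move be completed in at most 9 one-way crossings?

No

Counting alone: the guard can take at most 2 across per trip to cell block B, so moving all 7 needs at least 4 loaded trips out, with a return between consecutive ones — at least 7 crossings.
The safety rule pushes this higher. Following every safe sequence of crossings, the most of the 7 that can be at cell block B as the transport cart arrives there on crossings 7, 9 is 5, 6 respectively — never all 7.
So the move cannot be finished within 9 crossings. (The shortest complete plan takes 11:)
1. Guard goes to cell block B with the archer and the rogue.
2. Guard goes back to cell block A with the archer.
3. Guard goes to cell block B with the archer and the elf.
4. Guard goes back to cell block A with the rogue.
5. Guard goes to cell block B with the dwarf and the goblin.
6. Guard goes back to cell block A with the archer.
7. Guard goes to cell block B with the archer and the troll.
8. Guard goes back to cell block A with the archer.
9. Guard goes to cell block B with the archer and the orc.
10. Guard goes back to cell block A with the archer.
11. Guard goes to cell block B with the archer and the rogue.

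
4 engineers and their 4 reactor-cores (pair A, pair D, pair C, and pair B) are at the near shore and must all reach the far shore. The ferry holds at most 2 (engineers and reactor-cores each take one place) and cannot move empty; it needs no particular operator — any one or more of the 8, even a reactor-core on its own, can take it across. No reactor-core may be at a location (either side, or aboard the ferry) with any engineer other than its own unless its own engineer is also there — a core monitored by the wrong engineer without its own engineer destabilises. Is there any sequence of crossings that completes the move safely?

No

Following every safe sequence of crossings from the start, the most of the 8 that can be at the far shore as the ferry arrives there on crossings 1, 3, 5 is 2, 3, 4 respectively; the best ever achieved is 4 of 8.
From crossing 7 on, no configuration arises that was not already reachable earlier: only 44 distinct safe configurations (who is on which side, and where the ferry is) can ever be reached, none of them has everyone across, and every continuation just revisits them. So no valid plan exists.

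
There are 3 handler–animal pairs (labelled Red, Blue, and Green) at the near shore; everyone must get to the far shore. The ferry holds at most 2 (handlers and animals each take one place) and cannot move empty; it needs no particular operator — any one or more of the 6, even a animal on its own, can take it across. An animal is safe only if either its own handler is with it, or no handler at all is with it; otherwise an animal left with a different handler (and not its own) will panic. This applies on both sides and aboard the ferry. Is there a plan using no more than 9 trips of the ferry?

Counting alone: each trip to the far shore takes at most 2 across and each return brings at least 1 back, so after t trips out (and t−1 returns) at most 2t − (t−1) of the 6 are across; that first reaches 6 at t = 5, so at least 9 crossings are needed.
The safety rule pushes this higher. Following every safe sequence of crossings, the most of the 6 that can be at the far shore as the ferry arrives there on crossing 9 is 5 — never all 6.
So the move cannot be finished within 9 crossings. (The shortest complete plan takes 11:)
1. animal Red and handler Red cross → the far shore.
2. handler Red crosses ← the near shore.
3. animal Blue and animal Green cross → the far shore.
4. animal Red crosses ← the near shore.
5. handler Blue and handler Green cross → the far shore.
6. animal Blue and handler Blue cross ← the near shore.
7. handler Blue and handler Red cross → the far shore.
8. animal Green crosses ← the near shore.
9. animal Blue and animal Red cross → the far shore.
10. handler Green crosses ← the near shore.
11. animal Green and handler Green cross → the far shore.

No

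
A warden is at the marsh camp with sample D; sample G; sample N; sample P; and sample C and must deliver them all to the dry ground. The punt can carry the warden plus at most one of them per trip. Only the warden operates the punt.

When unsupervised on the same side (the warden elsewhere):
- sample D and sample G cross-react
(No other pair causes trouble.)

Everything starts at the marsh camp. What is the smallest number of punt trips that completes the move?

Counting alone: the warden can take at most 1 across per trip to the dry ground, so moving all 5 needs at least 5 loaded trips out, with a return between consecutive ones — at least 9 crossings.
The plan below uses exactly 9 crossings, so it is optimal:
1. Warden goes to the dry ground with sample D.  [the marsh camp: sample C, sample G, sample N, sample P | the dry ground: sample D]
2. Warden goes back to the marsh camp alone.  [the marsh camp: sample C, sample G, sample N, sample P | the dry ground: sample D]
3. Warden goes to the dry ground with sample N.  [the marsh camp: sample C, sample G, sample P | the dry ground: sample D, sample N]
4. Warden goes back to the marsh camp alone.  [the marsh camp: sample C, sample G, sample P | the dry ground: sample D, sample N]
5. Warden goes to the dry ground with sample P.  [the marsh camp: sample C, sample G | the dry ground: sample D, sample N, sample P]
6. Warden goes back to the marsh camp alone.  [the marsh camp: sample C, sample G | the dry ground: sample D, sample N, sample P]
7. Warden goes to the dry ground with sample C.  [the marsh camp: sample G | the dry ground: sample C, sample D, sample N, sample P]
8. Warden goes back to the marsh camp alone.  [the marsh camp: sample G | the dry ground: sample C, sample D, sample N, sample P]
9. Warden goes to the dry ground with sample G.  [the marsh camp: — | the dry ground: sample C, sample D, sample G, sample N, sample P]

9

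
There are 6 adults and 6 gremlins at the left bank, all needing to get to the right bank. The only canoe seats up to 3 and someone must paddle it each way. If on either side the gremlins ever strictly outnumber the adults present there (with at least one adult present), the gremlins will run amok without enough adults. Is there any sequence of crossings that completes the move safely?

No

Following every safe sequence of crossings from the start, the most of the 12 that can be at the right bank as the canoe arrives there on crossings 1, 3, 5 is 3, 5, 6 respectively; the best ever achieved is 6 of 12.
From crossing 7 on, no configuration arises that was not already reachable earlier: only 17 distinct safe configurations (who is on which side, and where the canoe is) can ever be reached, none of them has everyone across, and every continuation just revisits them. They are: 0 adults + 0 gremlins across (canoe back at the start); 0 adults + 1 gremlin across (canoe there); 0 adults + 1 gremlin across (canoe back at the start); 0 adults + 2 gremlins across (canoe there); 0 adults + 2 gremlins across (canoe back at the start); 0 adults + 3 gremlins across (canoe there); 0 adults + 3 gremlins across (canoe back at the start); 0 adults + 4 gremlins across (canoe there); 0 adults + 4 gremlins across (canoe back at the start); 0 adults + 5 gremlins across (canoe there); 0 adults + 5 gremlins across (canoe back at the start); 0 adults + 6 gremlins across (canoe there); 1 adult + 1 gremlin across (canoe there); 1 adult + 1 gremlin across (canoe back at the start); 2 adults + 2 gremlins across (canoe there); 2 adults + 2 gremlins across (canoe back at the start); 3 adults + 3 gremlins across (canoe there). So no valid plan exists.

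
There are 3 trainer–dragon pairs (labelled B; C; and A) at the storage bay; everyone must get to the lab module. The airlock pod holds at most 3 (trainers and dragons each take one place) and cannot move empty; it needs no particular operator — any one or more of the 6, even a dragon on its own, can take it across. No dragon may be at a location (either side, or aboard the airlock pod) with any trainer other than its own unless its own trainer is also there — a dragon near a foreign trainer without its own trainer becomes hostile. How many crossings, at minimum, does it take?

5

Counting alone: each trip to the lab module takes at most 3 across and each return brings at least 1 back, so after t trips out (and t−1 returns) at most 3t − (t−1) of the 6 are across; that first reaches 6 at t = 3, so at least 5 crossings are needed.
The plan below uses exactly 5 crossings, so it is optimal:
1. dragon B and trainer B cross → the lab module.
2. trainer B crosses ← the storage bay.
3. trainer A, trainer B, and trainer C cross → the lab module.
4. dragon B crosses ← the storage bay.
5. dragon A, dragon B, and dragon C cross → the lab module.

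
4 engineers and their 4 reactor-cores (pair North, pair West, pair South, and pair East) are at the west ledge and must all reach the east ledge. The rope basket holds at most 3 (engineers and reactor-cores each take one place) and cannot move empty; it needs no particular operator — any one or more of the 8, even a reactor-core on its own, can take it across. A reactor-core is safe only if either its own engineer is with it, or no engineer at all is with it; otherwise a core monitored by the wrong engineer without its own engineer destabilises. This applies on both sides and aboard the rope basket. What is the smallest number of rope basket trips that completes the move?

9

Counting alone: each trip to the east ledge takes at most 3 across and each return brings at least 1 back, so after t trips out (and t−1 returns) at most 3t − (t−1) of the 8 are across; that first reaches 8 at t = 4, so at least 7 crossings are needed.
The safety rule pushes this higher. Following every safe sequence of crossings, the most of the 8 that can be at the east ledge as the rope basket arrives there on crossing 7 is 7 — never all 8.
So no plan with fewer than 9 crossings exists, and this one achieves 9:
1. engineer North and reactor-core North cross → the east ledge.
2. engineer North crosses ← the west ledge.
3. engineer North, engineer West, and reactor-core West cross → the east ledge.
4. engineer North and reactor-core North cross ← the west ledge.
5. engineer East, engineer North, and engineer South cross → the east ledge.
6. reactor-core West crosses ← the west ledge.
7. reactor-core North and reactor-core West cross → the east ledge.
8. reactor-core North crosses ← the west ledge.
9. reactor-core East, reactor-core North, and reactor-core South cross → the east ledge.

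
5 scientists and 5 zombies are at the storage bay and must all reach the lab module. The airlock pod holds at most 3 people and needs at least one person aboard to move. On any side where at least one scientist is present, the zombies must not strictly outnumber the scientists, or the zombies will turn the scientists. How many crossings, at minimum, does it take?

11

Counting alone: each trip to the lab module takes at most 3 across and each return brings at least 1 back, so after t trips out (and t−1 returns) at most 3t − (t−1) of the 10 are across; that first reaches 10 at t = 5, so at least 9 crossings are needed.
The safety rule pushes this higher. Following every safe sequence of crossings, the most of the 10 that can be at the lab module as the airlock pod arrives there on crossing 9 is 9 — never all 10.
So no plan with fewer than 11 crossings exists, and this one achieves 11:
1. 2 zombies → the lab module.  (the storage bay: 5S 3Z; the lab module: 0S 2Z)
2. 1 zombie ← the storage bay.  (the storage bay: 5S 4Z; the lab module: 0S 1Z)
3. 3 zombies → the lab module.  (the storage bay: 5S 1Z; the lab module: 0S 4Z)
4. 1 zombie ← the storage bay.  (the storage bay: 5S 2Z; the lab module: 0S 3Z)
5. 3 scientists → the lab module.  (the storage bay: 2S 2Z; the lab module: 3S 3Z)
6. 1 scientist and 1 zombie ← the storage bay.  (the storage bay: 3S 3Z; the lab module: 2S 2Z)
7. 3 scientists → the lab module.  (the storage bay: 0S 3Z; the lab module: 5S 2Z)
8. 1 zombie ← the storage bay.  (the storage bay: 0S 4Z; the lab module: 5S 1Z)
9. 2 zombies → the lab module.  (the storage bay: 0S 2Z; the lab module: 5S 3Z)
10. 1 zombie ← the storage bay.  (the storage bay: 0S 3Z; the lab module: 5S 2Z)
11. 3 zombies → the lab module.  (the storage bay: 0S 0Z; the lab module: 5S 5Z)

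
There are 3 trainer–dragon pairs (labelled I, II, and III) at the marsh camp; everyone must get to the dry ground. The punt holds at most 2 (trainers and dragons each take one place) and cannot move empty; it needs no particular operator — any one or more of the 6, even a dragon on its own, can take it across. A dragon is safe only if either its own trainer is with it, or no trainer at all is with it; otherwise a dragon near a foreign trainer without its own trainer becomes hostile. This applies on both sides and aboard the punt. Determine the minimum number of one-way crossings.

Counting alone: each trip to the dry ground takes at most 2 across and each return brings at least 1 back, so after t trips out (and t−1 returns) at most 2t − (t−1) of the 6 are across; that first reaches 6 at t = 5, so at least 9 crossings are needed.
The safety rule pushes this higher. Following every safe sequence of crossings, the most of the 6 that can be at the dry ground as the punt arrives there on crossing 9 is 5 — never all 6.
So no plan with fewer than 11 crossings exists, and this one achieves 11:
1. dragon I and trainer I cross → the dry ground.
2. trainer I crosses ← the marsh camp.
3. dragon II and dragon III cross → the dry ground.
4. dragon I crosses ← the marsh camp.
5. trainer II and trainer III cross → the dry ground.
6. dragon II and trainer II cross ← the marsh camp.
7. trainer I and trainer II cross → the dry ground.
8. dragon III crosses ← the marsh camp.
9. dragon I and dragon II cross → the dry ground.
10. trainer III crosses ← the marsh camp.
11. dragon III and trainer III cross → the dry ground.

11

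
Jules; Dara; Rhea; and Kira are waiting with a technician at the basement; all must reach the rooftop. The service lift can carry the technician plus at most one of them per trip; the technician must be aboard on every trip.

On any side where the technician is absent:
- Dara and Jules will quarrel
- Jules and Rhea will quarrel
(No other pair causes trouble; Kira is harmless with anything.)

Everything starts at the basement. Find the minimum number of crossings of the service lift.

Counting alone: the technician can take at most 1 across per trip to the rooftop, so moving all 4 needs at least 4 loaded trips out, with a return between consecutive ones — at least 7 crossings.
The safety rule pushes this higher. Following every safe sequence of crossings, the most of the 4 that can be at the rooftop as the service lift arrives there on crossing 7 is 3 — never all 4.
So no plan with fewer than 9 crossings exists, and this one achieves 9:
1. Technician goes to the rooftop with Jules.
2. Technician goes back to the basement alone.
3. Technician goes to the rooftop with Dara.
4. Technician goes back to the basement with Jules.
5. Technician goes to the rooftop with Rhea.
6. Technician goes back to the basement alone.
7. Technician goes to the rooftop with Kira.
8. Technician goes back to the basement alone.
9. Technician goes to the rooftop with Jules.

9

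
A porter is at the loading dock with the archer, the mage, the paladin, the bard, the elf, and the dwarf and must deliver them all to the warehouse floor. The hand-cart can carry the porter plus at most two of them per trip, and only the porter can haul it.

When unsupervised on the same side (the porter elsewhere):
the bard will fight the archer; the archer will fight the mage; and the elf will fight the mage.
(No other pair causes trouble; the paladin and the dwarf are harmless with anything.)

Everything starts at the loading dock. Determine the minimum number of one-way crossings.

Counting alone: the porter can take at most 2 across per trip to the warehouse floor, so moving all 6 needs at least 3 loaded trips out, with a return between consecutive ones — at least 5 crossings.
The plan below uses exactly 5 crossings, so it is optimal:
1. Porter goes to the warehouse floor with the archer and the elf.  [the loading dock: the bard, the dwarf, the mage, the paladin | the warehouse floor: the archer, the elf]
2. Porter goes back to the loading dock alone.  [the loading dock: the bard, the dwarf, the mage, the paladin | the warehouse floor: the archer, the elf]
3. Porter goes to the warehouse floor with the dwarf and the paladin.  [the loading dock: the bard, the mage | the warehouse floor: the archer, the dwarf, the elf, the paladin]
4. Porter goes back to the loading dock alone.  [the loading dock: the bard, the mage | the warehouse floor: the archer, the dwarf, the elf, the paladin]
5. Porter goes to the warehouse floor with the bard and the mage.  [the loading dock: — | the warehouse floor: the archer, the bard, the dwarf, the elf, the mage, the paladin]

5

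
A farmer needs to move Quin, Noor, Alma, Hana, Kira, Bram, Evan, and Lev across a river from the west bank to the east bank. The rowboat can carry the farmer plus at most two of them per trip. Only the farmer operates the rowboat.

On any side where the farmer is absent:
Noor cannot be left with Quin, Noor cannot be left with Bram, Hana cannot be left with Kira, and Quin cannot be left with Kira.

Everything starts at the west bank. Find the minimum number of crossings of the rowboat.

Counting alone: the farmer can take at most 2 across per trip to the east bank, so moving all 8 needs at least 4 loaded trips out, with a return between consecutive ones — at least 7 crossings.
The safety rule pushes this higher. Following every safe sequence of crossings, the most of the 8 that can be at the east bank as the rowboat arrives there on crossing 7 is 7 — never all 8.
So no plan with fewer than 9 crossings exists, and this one achieves 9:
1. Farmer goes to the east bank with Kira and Noor.
2. Farmer goes back to the west bank alone.
3. Farmer goes to the east bank with Alma and Quin.
4. Farmer goes back to the west bank with Kira and Noor.
5. Farmer goes to the east bank with Bram and Hana.
6. Farmer goes back to the west bank alone.
7. Farmer goes to the east bank with Evan and Lev.
8. Farmer goes back to the west bank alone.
9. Farmer goes to the east bank with Kira and Noor.

9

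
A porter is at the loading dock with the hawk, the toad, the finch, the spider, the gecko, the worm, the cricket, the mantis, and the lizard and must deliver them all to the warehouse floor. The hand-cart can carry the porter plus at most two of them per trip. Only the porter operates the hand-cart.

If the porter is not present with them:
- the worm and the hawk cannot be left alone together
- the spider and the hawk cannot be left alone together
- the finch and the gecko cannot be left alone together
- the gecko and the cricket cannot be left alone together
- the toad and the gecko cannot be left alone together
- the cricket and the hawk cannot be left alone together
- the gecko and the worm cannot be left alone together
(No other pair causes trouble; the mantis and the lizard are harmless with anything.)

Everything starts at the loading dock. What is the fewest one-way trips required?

11

Counting alone: the porter can take at most 2 across per trip to the warehouse floor, so moving all 9 needs at least 5 loaded trips out, with a return between consecutive ones — at least 9 crossings.
The safety rule pushes this higher. Following every safe sequence of crossings, the most of the 9 that can be at the warehouse floor as the hand-cart arrives there on crossing 9 is 8 — never all 9.
So no plan with fewer than 11 crossings exists, and this one achieves 11:
1. Porter goes to the warehouse floor with the gecko and the hawk.  [the loading dock: the cricket, the finch, the lizard, the mantis, the spider, the toad, the worm | the warehouse floor: the gecko, the hawk]
2. Porter goes back to the loading dock alone.  [the loading dock: the cricket, the finch, the lizard, the mantis, the spider, the toad, the worm | the warehouse floor: the gecko, the hawk]
3. Porter goes to the warehouse floor with the spider.  [the loading dock: the cricket, the finch, the lizard, the mantis, the toad, the worm | the warehouse floor: the gecko, the hawk, the spider]
4. Porter goes back to the loading dock with the hawk.  [the loading dock: the cricket, the finch, the hawk, the lizard, the mantis, the toad, the worm | the warehouse floor: the gecko, the spider]
5. Porter goes to the warehouse floor with the cricket and the worm.  [the loading dock: the finch, the hawk, the lizard, the mantis, the toad | the warehouse floor: the cricket, the gecko, the spider, the worm]
6. Porter goes back to the loading dock with the gecko.  [the loading dock: the finch, the gecko, the hawk, the lizard, the mantis, the toad | the warehouse floor: the cricket, the spider, the worm]
7. Porter goes to the warehouse floor with the finch and the toad.  [the loading dock: the gecko, the hawk, the lizard, the mantis | the warehouse floor: the cricket, the finch, the spider, the toad, the worm]
8. Porter goes back to the loading dock alone.  [the loading dock: the gecko, the hawk, the lizard, the mantis | the warehouse floor: the cricket, the finch, the spider, the toad, the worm]
9. Porter goes to the warehouse floor with the lizard and the mantis.  [the loading dock: the gecko, the hawk | the warehouse floor: the cricket, the finch, the lizard, the mantis, the spider, the toad, the worm]
10. Porter goes back to the loading dock alone.  [the loading dock: the gecko, the hawk | the warehouse floor: the cricket, the finch, the lizard, the mantis, the spider, the toad, the worm]
11. Porter goes to the warehouse floor with the gecko and the hawk.  [the loading dock: — | the warehouse floor: the cricket, the finch, the gecko, the hawk, the lizard, the mantis, the spider, the toad, the worm]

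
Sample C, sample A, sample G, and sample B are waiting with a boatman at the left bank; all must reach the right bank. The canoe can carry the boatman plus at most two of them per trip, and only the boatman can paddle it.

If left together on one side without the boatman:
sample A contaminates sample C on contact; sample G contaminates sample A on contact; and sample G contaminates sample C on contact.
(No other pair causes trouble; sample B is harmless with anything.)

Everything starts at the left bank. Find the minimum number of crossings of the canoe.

5

Counting alone: the boatman can take at most 2 across per trip to the right bank, so moving all 4 needs at least 2 loaded trips out, with a return between consecutive ones — at least 3 crossings.
The safety rule pushes this higher. Following every safe sequence of crossings, the most of the 4 that can be at the right bank as the canoe arrives there on crossing 3 is 3 — never all 4.
So no plan with fewer than 5 crossings exists, and this one achieves 5:
1. Boatman goes to the right bank with sample A and sample C.
2. Boatman goes back to the left bank with sample C.
3. Boatman goes to the right bank with sample B and sample C.
4. Boatman goes back to the left bank with sample C.
5. Boatman goes to the right bank with sample C and sample G.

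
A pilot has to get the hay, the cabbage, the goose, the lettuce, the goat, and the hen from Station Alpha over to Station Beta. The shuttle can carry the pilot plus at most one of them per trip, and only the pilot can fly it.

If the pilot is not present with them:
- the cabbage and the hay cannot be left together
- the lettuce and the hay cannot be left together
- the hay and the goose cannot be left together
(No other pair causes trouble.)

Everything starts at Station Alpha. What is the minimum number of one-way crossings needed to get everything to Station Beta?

Following every safe sequence of crossings from the start, the most of the 6 that can be at Station Beta as the shuttle arrives there on crossings 1, 3, 5, 7 is 1, 2, 3, 4 respectively; the best ever achieved is 4 of 6.
From crossing 9 on, no configuration arises that was not already reachable earlier: only 36 distinct safe configurations (who is on which side, and where the shuttle is) can ever be reached, none of them has everyone across, and every continuation just revisits them. So no valid plan exists.

impossible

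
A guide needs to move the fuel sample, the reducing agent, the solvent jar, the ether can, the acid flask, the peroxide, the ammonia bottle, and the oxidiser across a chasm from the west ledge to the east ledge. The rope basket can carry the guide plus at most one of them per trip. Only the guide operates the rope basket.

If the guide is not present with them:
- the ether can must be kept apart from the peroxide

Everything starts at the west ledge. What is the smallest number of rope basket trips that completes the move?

15

Counting alone: the guide can take at most 1 across per trip to the east ledge, so moving all 8 needs at least 8 loaded trips out, with a return between consecutive ones — at least 15 crossings.
The plan below uses exactly 15 crossings, so it is optimal:
1. Guide goes to the east ledge with the ether can.
2. Guide goes back to the west ledge alone.
3. Guide goes to the east ledge with the fuel sample.
4. Guide goes back to the west ledge alone.
5. Guide goes to the east ledge with the reducing agent.
6. Guide goes back to the west ledge alone.
7. Guide goes to the east ledge with the solvent jar.
8. Guide goes back to the west ledge alone.
9. Guide goes to the east ledge with the acid flask.
10. Guide goes back to the west ledge alone.
11. Guide goes to the east ledge with the ammonia bottle.
12. Guide goes back to the west ledge alone.
13. Guide goes to the east ledge with the oxidiser.
14. Guide goes back to the west ledge alone.
15. Guide goes to the east ledge with the peroxide.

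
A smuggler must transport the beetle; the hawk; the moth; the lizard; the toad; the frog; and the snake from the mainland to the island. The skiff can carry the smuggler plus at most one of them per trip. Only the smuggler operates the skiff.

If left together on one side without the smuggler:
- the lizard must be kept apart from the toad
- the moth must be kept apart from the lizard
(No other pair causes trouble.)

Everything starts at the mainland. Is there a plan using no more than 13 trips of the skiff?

No

Counting alone: the smuggler can take at most 1 across per trip to the island, so moving all 7 needs at least 7 loaded trips out, with a return between consecutive ones — at least 13 crossings.
The safety rule pushes this higher. Following every safe sequence of crossings, the most of the 7 that can be at the island as the skiff arrives there on crossing 13 is 6 — never all 7.
So the move cannot be finished within 13 crossings. (The shortest complete plan takes 15:)
1. Smuggler goes to the island with the lizard.
2. Smuggler goes back to the mainland alone.
3. Smuggler goes to the island with the beetle.
4. Smuggler goes back to the mainland alone.
5. Smuggler goes to the island with the hawk.
6. Smuggler goes back to the mainland alone.
7. Smuggler goes to the island with the moth.
8. Smuggler goes back to the mainland with the lizard.
9. Smuggler goes to the island with the toad.
10. Smuggler goes back to the mainland alone.
11. Smuggler goes to the island with the frog.
12. Smuggler goes back to the mainland alone.
13. Smuggler goes to the island with the snake.
14. Smuggler goes back to the mainland alone.
15. Smuggler goes to the island with the lizard.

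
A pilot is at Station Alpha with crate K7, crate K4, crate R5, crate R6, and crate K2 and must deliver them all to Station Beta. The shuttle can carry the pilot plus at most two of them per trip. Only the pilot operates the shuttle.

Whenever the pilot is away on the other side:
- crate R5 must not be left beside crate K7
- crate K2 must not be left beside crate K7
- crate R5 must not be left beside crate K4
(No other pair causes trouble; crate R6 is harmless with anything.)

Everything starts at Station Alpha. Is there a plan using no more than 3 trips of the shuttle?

No

Counting alone: the pilot can take at most 2 across per trip to Station Beta, so moving all 5 needs at least 3 loaded trips out, with a return between consecutive ones — at least 5 crossings.
Since 3 < 5, 3 crossings cannot be enough. (The shortest complete plan in fact takes 5:)
1. Pilot goes to Station Beta with crate K4 and crate K7.
2. Pilot goes back to Station Alpha alone.
3. Pilot goes to Station Beta with crate R6.
4. Pilot goes back to Station Alpha alone.
5. Pilot goes to Station Beta with crate K2 and crate R5.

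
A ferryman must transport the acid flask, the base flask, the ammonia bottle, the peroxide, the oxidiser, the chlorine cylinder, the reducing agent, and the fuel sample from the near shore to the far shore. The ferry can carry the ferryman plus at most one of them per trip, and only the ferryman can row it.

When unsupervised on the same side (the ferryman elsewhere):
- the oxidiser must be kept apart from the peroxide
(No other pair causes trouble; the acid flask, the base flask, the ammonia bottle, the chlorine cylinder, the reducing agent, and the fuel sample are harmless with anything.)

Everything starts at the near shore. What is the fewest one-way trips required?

15

Counting alone: the ferryman can take at most 1 across per trip to the far shore, so moving all 8 needs at least 8 loaded trips out, with a return between consecutive ones — at least 15 crossings.
The plan below uses exactly 15 crossings, so it is optimal:
1. Ferryman goes to the far shore with the peroxide.
2. Ferryman goes back to the near shore alone.
3. Ferryman goes to the far shore with the acid flask.
4. Ferryman goes back to the near shore alone.
5. Ferryman goes to the far shore with the base flask.
6. Ferryman goes back to the near shore alone.
7. Ferryman goes to the far shore with the ammonia bottle.
8. Ferryman goes back to the near shore alone.
9. Ferryman goes to the far shore with the chlorine cylinder.
10. Ferryman goes back to the near shore alone.
11. Ferryman goes to the far shore with the reducing agent.
12. Ferryman goes back to the near shore alone.
13. Ferryman goes to the far shore with the fuel sample.
14. Ferryman goes back to the near shore alone.
15. Ferryman goes to the far shore with the oxidiser.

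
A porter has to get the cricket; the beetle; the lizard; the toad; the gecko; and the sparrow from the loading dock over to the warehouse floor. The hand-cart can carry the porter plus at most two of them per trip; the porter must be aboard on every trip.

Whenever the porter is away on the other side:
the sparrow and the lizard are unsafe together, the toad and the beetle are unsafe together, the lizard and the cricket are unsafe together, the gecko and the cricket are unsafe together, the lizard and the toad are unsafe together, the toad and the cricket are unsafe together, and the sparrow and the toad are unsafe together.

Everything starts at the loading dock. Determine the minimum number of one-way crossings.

Whatever the first load, the items left behind include a forbidden pair without the porter. No opening move is safe, so no plan exists.

impossible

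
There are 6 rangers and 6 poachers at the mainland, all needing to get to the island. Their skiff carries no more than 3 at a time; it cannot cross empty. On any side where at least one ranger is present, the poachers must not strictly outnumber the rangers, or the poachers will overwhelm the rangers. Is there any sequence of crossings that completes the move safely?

Following every safe sequence of crossings from the start, the most of the 12 that can be at the island as the skiff arrives there on crossings 1, 3, 5 is 3, 5, 6 respectively; the best ever achieved is 6 of 12.
From crossing 7 on, no configuration arises that was not already reachable earlier: only 17 distinct safe configurations (who is on which side, and where the skiff is) can ever be reached, none of them has everyone across, and every continuation just revisits them. They are: 0 rangers + 0 poachers across (skiff back at the start); 0 rangers + 1 poacher across (skiff there); 0 rangers + 1 poacher across (skiff back at the start); 0 rangers + 2 poachers across (skiff there); 0 rangers + 2 poachers across (skiff back at the start); 0 rangers + 3 poachers across (skiff there); 0 rangers + 3 poachers across (skiff back at the start); 0 rangers + 4 poachers across (skiff there); 0 rangers + 4 poachers across (skiff back at the start); 0 rangers + 5 poachers across (skiff there); 0 rangers + 5 poachers across (skiff back at the start); 0 rangers + 6 poachers across (skiff there); 1 ranger + 1 poacher across (skiff there); 1 ranger + 1 poacher across (skiff back at the start); 2 rangers + 2 poachers across (skiff there); 2 rangers + 2 poachers across (skiff back at the start); 3 rangers + 3 poachers across (skiff there). So no valid plan exists.

No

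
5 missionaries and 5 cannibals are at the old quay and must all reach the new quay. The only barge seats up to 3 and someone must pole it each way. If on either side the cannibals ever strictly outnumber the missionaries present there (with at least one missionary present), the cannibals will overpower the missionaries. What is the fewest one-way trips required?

11

Counting alone: each trip to the new quay takes at most 3 across and each return brings at least 1 back, so after t trips out (and t−1 returns) at most 3t − (t−1) of the 10 are across; that first reaches 10 at t = 5, so at least 9 crossings are needed.
The safety rule pushes this higher. Following every safe sequence of crossings, the most of the 10 that can be at the new quay as the barge arrives there on crossing 9 is 9 — never all 10.
So no plan with fewer than 11 crossings exists, and this one achieves 11:
1. 2 cannibals → the new quay.  (the old quay: 5M 3C; the new quay: 0M 2C)
2. 1 cannibal ← the old quay.  (the old quay: 5M 4C; the new quay: 0M 1C)
3. 3 cannibals → the new quay.  (the old quay: 5M 1C; the new quay: 0M 4C)
4. 1 cannibal ← the old quay.  (the old quay: 5M 2C; the new quay: 0M 3C)
5. 3 missionaries → the new quay.  (the old quay: 2M 2C; the new quay: 3M 3C)
6. 1 missionary and 1 cannibal ← the old quay.  (the old quay: 3M 3C; the new quay: 2M 2C)
7. 3 missionaries → the new quay.  (the old quay: 0M 3C; the new quay: 5M 2C)
8. 1 cannibal ← the old quay.  (the old quay: 0M 4C; the new quay: 5M 1C)
9. 2 cannibals → the new quay.  (the old quay: 0M 2C; the new quay: 5M 3C)
10. 1 cannibal ← the old quay.  (the old quay: 0M 3C; the new quay: 5M 2C)
11. 3 cannibals → the new quay.  (the old quay: 0M 0C; the new quay: 5M 5C)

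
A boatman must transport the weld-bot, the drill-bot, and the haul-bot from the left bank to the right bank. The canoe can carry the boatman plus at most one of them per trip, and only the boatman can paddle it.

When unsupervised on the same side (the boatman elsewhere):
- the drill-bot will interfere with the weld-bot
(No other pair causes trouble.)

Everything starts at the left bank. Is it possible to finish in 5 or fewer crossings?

Yes — this plan uses 5 crossings (≤ 5):
1. Boatman goes to the right bank with the weld-bot.  [the left bank: the drill-bot, the haul-bot | the right bank: the weld-bot]
2. Boatman goes back to the left bank alone.  [the left bank: the drill-bot, the haul-bot | the right bank: the weld-bot]
3. Boatman goes to the right bank with the haul-bot.  [the left bank: the drill-bot | the right bank: the haul-bot, the weld-bot]
4. Boatman goes back to the left bank alone.  [the left bank: the drill-bot | the right bank: the haul-bot, the weld-bot]
5. Boatman goes to the right bank with the drill-bot.  [the left bank: — | the right bank: the drill-bot, the haul-bot, the weld-bot]

Yes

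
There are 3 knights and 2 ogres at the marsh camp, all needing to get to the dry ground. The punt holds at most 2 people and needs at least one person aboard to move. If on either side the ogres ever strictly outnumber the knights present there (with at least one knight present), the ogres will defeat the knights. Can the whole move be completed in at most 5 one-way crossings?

No

Counting alone: each trip to the dry ground takes at most 2 across and each return brings at least 1 back, so after t trips out (and t−1 returns) at most 2t − (t−1) of the 5 are across; that first reaches 5 at t = 4, so at least 7 crossings are needed.
Since 5 < 7, 5 crossings cannot be enough. (The shortest complete plan in fact takes 7:)
1. 2 ogres → the dry ground.  (the marsh camp: 3K 0O; the dry ground: 0K 2O)
2. 1 ogre ← the marsh camp.  (the marsh camp: 3K 1O; the dry ground: 0K 1O)
3. 2 knights → the dry ground.  (the marsh camp: 1K 1O; the dry ground: 2K 1O)
4. 1 knight ← the marsh camp.  (the marsh camp: 2K 1O; the dry ground: 1K 1O)
5. 1 knight and 1 ogre → the dry ground.  (the marsh camp: 1K 0O; the dry ground: 2K 2O)
6. 1 ogre ← the marsh camp.  (the marsh camp: 1K 1O; the dry ground: 2K 1O)
7. 1 knight and 1 ogre → the dry ground.  (the marsh camp: 0K 0O; the dry ground: 3K 2O)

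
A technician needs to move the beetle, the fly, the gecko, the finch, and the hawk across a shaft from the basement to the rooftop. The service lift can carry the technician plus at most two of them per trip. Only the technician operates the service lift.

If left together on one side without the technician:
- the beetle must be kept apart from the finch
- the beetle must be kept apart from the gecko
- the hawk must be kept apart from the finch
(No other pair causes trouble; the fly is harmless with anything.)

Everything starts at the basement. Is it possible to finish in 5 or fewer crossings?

Yes — this plan uses 5 crossings (≤ 5):
1. Technician goes to the rooftop with the beetle and the finch.
2. Technician goes back to the basement with the beetle.
3. Technician goes to the rooftop with the fly and the gecko.
4. Technician goes back to the basement alone.
5. Technician goes to the rooftop with the beetle and the hawk.

Yes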